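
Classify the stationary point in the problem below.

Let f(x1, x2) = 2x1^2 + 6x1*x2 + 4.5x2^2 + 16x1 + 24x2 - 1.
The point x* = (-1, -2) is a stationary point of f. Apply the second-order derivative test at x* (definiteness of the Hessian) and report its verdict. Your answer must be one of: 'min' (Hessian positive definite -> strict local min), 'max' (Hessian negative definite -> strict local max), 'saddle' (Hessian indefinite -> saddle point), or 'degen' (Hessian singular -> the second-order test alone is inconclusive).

Compute the Hessian H = grad^2 f:
  H = [[4, 6], [6, 9]]
Verify stationarity: grad f(x*) = H x* + g = (0, 0).
Eigenvalues of H: 0, 13.
H has a zero eigenvalue (singular; positive semidefinite but not definite), so H is neither positive definite, negative definite, nor indefinite. The second-order test alone is inconclusive -> degen.
(Indeed, f is constant along the null direction of H through x*, so x* is not a strict local extremum.)

degen


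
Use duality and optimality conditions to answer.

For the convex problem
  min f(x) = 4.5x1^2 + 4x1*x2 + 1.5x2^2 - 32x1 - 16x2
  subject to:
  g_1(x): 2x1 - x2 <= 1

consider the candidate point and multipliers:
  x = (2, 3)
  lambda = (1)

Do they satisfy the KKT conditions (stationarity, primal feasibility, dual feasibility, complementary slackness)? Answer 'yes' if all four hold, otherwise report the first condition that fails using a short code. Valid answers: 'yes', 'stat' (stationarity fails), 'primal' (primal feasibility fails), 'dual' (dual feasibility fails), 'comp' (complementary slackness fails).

Gradient of f: grad f(x) = Q x + c = (-2, 1)
Constraint values g_i(x) = a_i^T x - b_i:
  g_1((2, 3)) = 0
Stationarity residual: grad f(x) + sum_i lambda_i a_i = (0, 0)
  -> stationarity OK
Primal feasibility (all g_i <= 0): OK
Dual feasibility (all lambda_i >= 0): OK
Complementary slackness (lambda_i * g_i(x) = 0 for all i): OK

Verdict: yes, KKT holds.

yes


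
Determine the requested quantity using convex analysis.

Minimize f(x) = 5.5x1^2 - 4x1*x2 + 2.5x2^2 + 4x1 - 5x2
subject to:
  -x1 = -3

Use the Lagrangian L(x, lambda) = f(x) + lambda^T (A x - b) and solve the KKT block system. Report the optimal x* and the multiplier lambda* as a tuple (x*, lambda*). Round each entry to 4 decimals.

Form the Lagrangian:
  L(x, lambda) = (1/2) x^T Q x + c^T x + lambda^T (A x - b)
Stationarity (grad_x L = 0): Q x + c + A^T lambda = 0.
Primal feasibility: A x = b.

This gives the KKT block system:
  [ Q   A^T ] [ x     ]   [-c ]
  [ A    0  ] [ lambda ] = [ b ]

Solving the linear system:
  x*      = (3, 3.4)
  lambda* = (23.4)
  f(x*)   = 32.6

x* = (3, 3.4), lambda* = (23.4)


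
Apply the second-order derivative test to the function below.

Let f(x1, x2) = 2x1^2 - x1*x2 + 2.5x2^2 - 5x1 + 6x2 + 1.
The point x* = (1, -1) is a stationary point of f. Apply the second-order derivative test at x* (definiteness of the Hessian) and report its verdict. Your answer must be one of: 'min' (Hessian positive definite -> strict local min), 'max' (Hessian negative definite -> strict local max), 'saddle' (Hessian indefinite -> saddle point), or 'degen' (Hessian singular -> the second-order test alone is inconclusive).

Compute the Hessian H = grad^2 f:
  H = [[4, -1], [-1, 5]]
Verify stationarity: grad f(x*) = H x* + g = (0, 0).
Eigenvalues of H: 3.382, 5.618.
Both eigenvalues > 0, so H is positive definite -> x* is a strict local min.

min


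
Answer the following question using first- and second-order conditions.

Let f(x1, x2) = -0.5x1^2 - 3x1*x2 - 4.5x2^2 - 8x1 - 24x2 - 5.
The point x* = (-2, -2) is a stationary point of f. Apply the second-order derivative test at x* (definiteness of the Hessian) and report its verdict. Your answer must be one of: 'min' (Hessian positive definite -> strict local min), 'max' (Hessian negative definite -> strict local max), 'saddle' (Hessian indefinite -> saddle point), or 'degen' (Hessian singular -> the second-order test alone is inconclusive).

Compute the Hessian H = grad^2 f:
  H = [[-1, -3], [-3, -9]]
Verify stationarity: grad f(x*) = H x* + g = (0, 0).
Eigenvalues of H: -10, 0.
H has a zero eigenvalue (singular; negative semidefinite but not definite), so H is neither positive definite, negative definite, nor indefinite. The second-order test alone is inconclusive -> degen.
(Indeed, f is constant along the null direction of H through x*, so x* is not a strict local extremum.)

degen


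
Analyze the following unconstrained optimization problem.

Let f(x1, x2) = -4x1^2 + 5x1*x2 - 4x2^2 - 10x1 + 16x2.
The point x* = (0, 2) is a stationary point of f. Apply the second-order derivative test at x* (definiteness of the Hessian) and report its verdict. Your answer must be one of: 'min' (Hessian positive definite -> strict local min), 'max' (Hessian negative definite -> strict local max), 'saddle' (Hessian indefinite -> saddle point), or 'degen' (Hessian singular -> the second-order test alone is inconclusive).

Compute the Hessian H = grad^2 f:
  H = [[-8, 5], [5, -8]]
Verify stationarity: grad f(x*) = H x* + g = (0, 0).
Eigenvalues of H: -13, -3.
Both eigenvalues < 0, so H is negative definite -> x* is a strict local max.

max


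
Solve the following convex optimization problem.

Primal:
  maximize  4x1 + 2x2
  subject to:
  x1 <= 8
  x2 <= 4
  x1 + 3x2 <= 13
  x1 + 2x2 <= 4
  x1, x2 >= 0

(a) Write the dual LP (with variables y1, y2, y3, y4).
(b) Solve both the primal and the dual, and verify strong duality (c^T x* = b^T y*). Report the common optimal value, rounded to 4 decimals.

The standard primal-dual pair for 'max c^T x s.t. A x <= b, x >= 0' is:
  Dual:  min b^T y  s.t.  A^T y >= c,  y >= 0.

So the dual LP is:
  minimize  8y1 + 4y2 + 13y3 + 4y4
  subject to:
    y1 + y3 + y4 >= 4
    y2 + 3y3 + 2y4 >= 2
    y1, y2, y3, y4 >= 0

Solving the primal: x* = (4, 0).
  primal value c^T x* = 16.
Solving the dual: y* = (0, 0, 0, 4).
  dual value b^T y* = 16.
Strong duality: c^T x* = b^T y*. Confirmed.

16


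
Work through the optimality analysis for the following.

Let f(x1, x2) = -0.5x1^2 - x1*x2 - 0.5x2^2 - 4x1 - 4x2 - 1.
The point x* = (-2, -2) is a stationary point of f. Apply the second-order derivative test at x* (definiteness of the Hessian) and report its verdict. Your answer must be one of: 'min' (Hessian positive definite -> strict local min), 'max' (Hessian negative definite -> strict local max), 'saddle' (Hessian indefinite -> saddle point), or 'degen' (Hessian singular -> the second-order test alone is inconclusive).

Compute the Hessian H = grad^2 f:
  H = [[-1, -1], [-1, -1]]
Verify stationarity: grad f(x*) = H x* + g = (0, 0).
Eigenvalues of H: -2, 0.
H has a zero eigenvalue (singular; negative semidefinite but not definite), so H is neither positive definite, negative definite, nor indefinite. The second-order test alone is inconclusive -> degen.
(Indeed, f is constant along the null direction of H through x*, so x* is not a strict local extremum.)

degen


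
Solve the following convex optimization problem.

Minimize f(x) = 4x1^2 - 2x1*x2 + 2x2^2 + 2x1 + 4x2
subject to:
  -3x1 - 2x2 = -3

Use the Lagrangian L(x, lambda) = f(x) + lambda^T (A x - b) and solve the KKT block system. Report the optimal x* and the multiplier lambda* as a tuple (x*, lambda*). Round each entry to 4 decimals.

Form the Lagrangian:
  L(x, lambda) = (1/2) x^T Q x + c^T x + lambda^T (A x - b)
Stationarity (grad_x L = 0): Q x + c + A^T lambda = 0.
Primal feasibility: A x = b.

This gives the KKT block system:
  [ Q   A^T ] [ x     ]   [-c ]
  [ A    0  ] [ lambda ] = [ b ]

Solving the linear system:
  x*      = (0.6957, 0.4565)
  lambda* = (2.2174)
  f(x*)   = 4.9348

x* = (0.6957, 0.4565), lambda* = (2.2174)


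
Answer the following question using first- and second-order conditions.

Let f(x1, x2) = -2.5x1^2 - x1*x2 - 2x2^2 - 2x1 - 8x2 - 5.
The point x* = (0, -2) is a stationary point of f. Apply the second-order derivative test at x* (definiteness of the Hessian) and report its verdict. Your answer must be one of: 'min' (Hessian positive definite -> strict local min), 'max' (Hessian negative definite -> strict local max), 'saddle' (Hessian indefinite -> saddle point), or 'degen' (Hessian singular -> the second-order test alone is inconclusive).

Compute the Hessian H = grad^2 f:
  H = [[-5, -1], [-1, -4]]
Verify stationarity: grad f(x*) = H x* + g = (0, 0).
Eigenvalues of H: -5.618, -3.382.
Both eigenvalues < 0, so H is negative definite -> x* is a strict local max.

max


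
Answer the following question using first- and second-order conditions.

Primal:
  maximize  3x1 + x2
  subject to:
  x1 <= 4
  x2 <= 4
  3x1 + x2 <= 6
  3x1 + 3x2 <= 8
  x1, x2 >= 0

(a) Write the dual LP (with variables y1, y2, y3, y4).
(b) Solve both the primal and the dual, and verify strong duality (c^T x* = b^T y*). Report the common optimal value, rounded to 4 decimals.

The standard primal-dual pair for 'max c^T x s.t. A x <= b, x >= 0' is:
  Dual:  min b^T y  s.t.  A^T y >= c,  y >= 0.

So the dual LP is:
  minimize  4y1 + 4y2 + 6y3 + 8y4
  subject to:
    y1 + 3y3 + 3y4 >= 3
    y2 + y3 + 3y4 >= 1
    y1, y2, y3, y4 >= 0

Solving the primal: x* = (1.6667, 1).
  primal value c^T x* = 6.
Solving the dual: y* = (0, 0, 1, 0).
  dual value b^T y* = 6.
Strong duality: c^T x* = b^T y*. Confirmed.

6


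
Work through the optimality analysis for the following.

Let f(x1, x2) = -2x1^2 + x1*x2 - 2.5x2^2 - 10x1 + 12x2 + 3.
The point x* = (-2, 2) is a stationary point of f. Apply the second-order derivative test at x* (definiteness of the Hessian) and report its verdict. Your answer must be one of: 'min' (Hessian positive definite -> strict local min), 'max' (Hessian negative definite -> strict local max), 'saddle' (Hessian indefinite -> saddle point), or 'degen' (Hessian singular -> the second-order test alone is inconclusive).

Compute the Hessian H = grad^2 f:
  H = [[-4, 1], [1, -5]]
Verify stationarity: grad f(x*) = H x* + g = (0, 0).
Eigenvalues of H: -5.618, -3.382.
Both eigenvalues < 0, so H is negative definite -> x* is a strict local max.

max


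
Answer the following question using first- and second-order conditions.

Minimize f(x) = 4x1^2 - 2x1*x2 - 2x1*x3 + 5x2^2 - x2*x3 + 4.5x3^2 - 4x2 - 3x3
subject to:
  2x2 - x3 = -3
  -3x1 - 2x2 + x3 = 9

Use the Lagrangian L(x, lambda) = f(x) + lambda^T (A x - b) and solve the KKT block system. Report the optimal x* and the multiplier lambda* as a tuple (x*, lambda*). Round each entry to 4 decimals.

Form the Lagrangian:
  L(x, lambda) = (1/2) x^T Q x + c^T x + lambda^T (A x - b)
Stationarity (grad_x L = 0): Q x + c + A^T lambda = 0.
Primal feasibility: A x = b.

This gives the KKT block system:
  [ Q   A^T ] [ x     ]   [-c ]
  [ A    0  ] [ lambda ] = [ b ]

Solving the linear system:
  x*      = (-2, -1.2619, 0.4762)
  lambda* = (1.7381, -4.8095)
  f(x*)   = 26.0595

x* = (-2, -1.2619, 0.4762), lambda* = (1.7381, -4.8095)


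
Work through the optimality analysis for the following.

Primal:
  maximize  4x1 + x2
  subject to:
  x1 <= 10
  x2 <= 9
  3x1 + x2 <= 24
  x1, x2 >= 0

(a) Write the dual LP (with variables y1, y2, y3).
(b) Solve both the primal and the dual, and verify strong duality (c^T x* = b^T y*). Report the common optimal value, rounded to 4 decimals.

The standard primal-dual pair for 'max c^T x s.t. A x <= b, x >= 0' is:
  Dual:  min b^T y  s.t.  A^T y >= c,  y >= 0.

So the dual LP is:
  minimize  10y1 + 9y2 + 24y3
  subject to:
    y1 + 3y3 >= 4
    y2 + y3 >= 1
    y1, y2, y3 >= 0

Solving the primal: x* = (8, 0).
  primal value c^T x* = 32.
Solving the dual: y* = (0, 0, 1.3333).
  dual value b^T y* = 32.
Strong duality: c^T x* = b^T y*. Confirmed.

32


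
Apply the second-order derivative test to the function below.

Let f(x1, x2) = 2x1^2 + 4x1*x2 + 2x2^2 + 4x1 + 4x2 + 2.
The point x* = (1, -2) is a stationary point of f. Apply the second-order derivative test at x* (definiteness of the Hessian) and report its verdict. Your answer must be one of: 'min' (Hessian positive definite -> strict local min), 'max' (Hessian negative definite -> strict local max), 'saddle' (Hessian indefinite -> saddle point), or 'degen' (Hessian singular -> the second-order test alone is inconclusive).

Compute the Hessian H = grad^2 f:
  H = [[4, 4], [4, 4]]
Verify stationarity: grad f(x*) = H x* + g = (0, 0).
Eigenvalues of H: 0, 8.
H has a zero eigenvalue (singular; positive semidefinite but not definite), so H is neither positive definite, negative definite, nor indefinite. The second-order test alone is inconclusive -> degen.
(Indeed, f is constant along the null direction of H through x*, so x* is not a strict local extremum.)

degen


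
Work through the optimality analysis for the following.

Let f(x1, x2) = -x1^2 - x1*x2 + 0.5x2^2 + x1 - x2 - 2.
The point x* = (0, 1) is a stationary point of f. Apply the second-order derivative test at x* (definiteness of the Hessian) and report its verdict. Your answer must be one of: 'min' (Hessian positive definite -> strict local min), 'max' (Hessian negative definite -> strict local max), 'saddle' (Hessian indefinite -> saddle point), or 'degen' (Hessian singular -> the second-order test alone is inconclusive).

Compute the Hessian H = grad^2 f:
  H = [[-2, -1], [-1, 1]]
Verify stationarity: grad f(x*) = H x* + g = (0, 0).
Eigenvalues of H: -2.3028, 1.3028.
Eigenvalues have mixed signs, so H is indefinite -> x* is a saddle point.

saddle


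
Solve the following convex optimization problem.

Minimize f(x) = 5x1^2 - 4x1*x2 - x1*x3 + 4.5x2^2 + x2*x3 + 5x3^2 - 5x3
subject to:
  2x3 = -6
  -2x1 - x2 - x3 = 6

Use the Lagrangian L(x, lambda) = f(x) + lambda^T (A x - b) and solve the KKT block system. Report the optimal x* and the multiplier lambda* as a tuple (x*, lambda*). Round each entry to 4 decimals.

Form the Lagrangian:
  L(x, lambda) = (1/2) x^T Q x + c^T x + lambda^T (A x - b)
Stationarity (grad_x L = 0): Q x + c + A^T lambda = 0.
Primal feasibility: A x = b.

This gives the KKT block system:
  [ Q   A^T ] [ x     ]   [-c ]
  [ A    0  ] [ lambda ] = [ b ]

Solving the linear system:
  x*      = (-1.2097, -0.5806, -3)
  lambda* = (15.4919, -3.3871)
  f(x*)   = 64.1371

x* = (-1.2097, -0.5806, -3), lambda* = (15.4919, -3.3871)


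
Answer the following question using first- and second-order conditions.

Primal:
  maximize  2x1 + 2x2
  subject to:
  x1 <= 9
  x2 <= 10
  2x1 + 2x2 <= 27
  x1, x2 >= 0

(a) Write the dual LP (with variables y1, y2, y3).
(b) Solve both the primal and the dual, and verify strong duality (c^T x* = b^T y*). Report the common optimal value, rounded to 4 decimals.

The standard primal-dual pair for 'max c^T x s.t. A x <= b, x >= 0' is:
  Dual:  min b^T y  s.t.  A^T y >= c,  y >= 0.

So the dual LP is:
  minimize  9y1 + 10y2 + 27y3
  subject to:
    y1 + 2y3 >= 2
    y2 + 2y3 >= 2
    y1, y2, y3 >= 0

Solving the primal: x* = (3.5, 10).
  primal value c^T x* = 27.
Solving the dual: y* = (0, 0, 1).
  dual value b^T y* = 27.
Strong duality: c^T x* = b^T y*. Confirmed.

27


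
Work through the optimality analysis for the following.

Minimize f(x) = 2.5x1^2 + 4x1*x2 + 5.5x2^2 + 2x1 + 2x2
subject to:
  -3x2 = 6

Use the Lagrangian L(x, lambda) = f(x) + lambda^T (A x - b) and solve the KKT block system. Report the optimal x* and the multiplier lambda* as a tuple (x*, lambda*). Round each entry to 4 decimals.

Form the Lagrangian:
  L(x, lambda) = (1/2) x^T Q x + c^T x + lambda^T (A x - b)
Stationarity (grad_x L = 0): Q x + c + A^T lambda = 0.
Primal feasibility: A x = b.

This gives the KKT block system:
  [ Q   A^T ] [ x     ]   [-c ]
  [ A    0  ] [ lambda ] = [ b ]

Solving the linear system:
  x*      = (1.2, -2)
  lambda* = (-5.0667)
  f(x*)   = 14.4

x* = (1.2, -2), lambda* = (-5.0667)


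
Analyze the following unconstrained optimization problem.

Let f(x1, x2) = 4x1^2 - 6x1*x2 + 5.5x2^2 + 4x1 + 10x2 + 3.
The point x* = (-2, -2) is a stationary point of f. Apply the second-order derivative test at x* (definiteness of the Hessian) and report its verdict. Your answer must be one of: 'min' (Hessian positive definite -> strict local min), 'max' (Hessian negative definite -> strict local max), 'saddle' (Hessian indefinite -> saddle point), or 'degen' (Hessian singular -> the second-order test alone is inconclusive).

Compute the Hessian H = grad^2 f:
  H = [[8, -6], [-6, 11]]
Verify stationarity: grad f(x*) = H x* + g = (0, 0).
Eigenvalues of H: 3.3153, 15.6847.
Both eigenvalues > 0, so H is positive definite -> x* is a strict local min.

min


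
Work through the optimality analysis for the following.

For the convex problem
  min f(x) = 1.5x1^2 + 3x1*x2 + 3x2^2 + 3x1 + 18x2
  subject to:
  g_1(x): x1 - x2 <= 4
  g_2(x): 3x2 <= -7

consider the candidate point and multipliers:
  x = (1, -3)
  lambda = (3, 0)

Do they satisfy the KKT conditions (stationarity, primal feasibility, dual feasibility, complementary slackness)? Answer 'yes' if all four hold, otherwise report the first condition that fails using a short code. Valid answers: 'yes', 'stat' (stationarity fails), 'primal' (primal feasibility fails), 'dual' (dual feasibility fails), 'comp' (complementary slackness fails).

Gradient of f: grad f(x) = Q x + c = (-3, 3)
Constraint values g_i(x) = a_i^T x - b_i:
  g_1((1, -3)) = 0
  g_2((1, -3)) = -2
Stationarity residual: grad f(x) + sum_i lambda_i a_i = (0, 0)
  -> stationarity OK
Primal feasibility (all g_i <= 0): OK
Dual feasibility (all lambda_i >= 0): OK
Complementary slackness (lambda_i * g_i(x) = 0 for all i): OK

Verdict: yes, KKT holds.

yes


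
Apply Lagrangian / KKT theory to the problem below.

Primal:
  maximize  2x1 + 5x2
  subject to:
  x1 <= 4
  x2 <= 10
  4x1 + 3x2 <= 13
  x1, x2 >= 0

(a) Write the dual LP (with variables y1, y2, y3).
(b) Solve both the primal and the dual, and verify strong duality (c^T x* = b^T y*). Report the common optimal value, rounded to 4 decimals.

The standard primal-dual pair for 'max c^T x s.t. A x <= b, x >= 0' is:
  Dual:  min b^T y  s.t.  A^T y >= c,  y >= 0.

So the dual LP is:
  minimize  4y1 + 10y2 + 13y3
  subject to:
    y1 + 4y3 >= 2
    y2 + 3y3 >= 5
    y1, y2, y3 >= 0

Solving the primal: x* = (0, 4.3333).
  primal value c^T x* = 21.6667.
Solving the dual: y* = (0, 0, 1.6667).
  dual value b^T y* = 21.6667.
Strong duality: c^T x* = b^T y*. Confirmed.

21.6667


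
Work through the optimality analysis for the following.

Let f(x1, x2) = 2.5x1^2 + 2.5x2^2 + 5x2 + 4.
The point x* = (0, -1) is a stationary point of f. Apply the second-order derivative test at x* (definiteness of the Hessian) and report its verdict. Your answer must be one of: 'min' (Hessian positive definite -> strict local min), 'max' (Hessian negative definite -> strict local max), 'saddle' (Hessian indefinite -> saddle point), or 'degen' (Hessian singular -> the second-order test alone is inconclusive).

Compute the Hessian H = grad^2 f:
  H = [[5, 0], [0, 5]]
Verify stationarity: grad f(x*) = H x* + g = (0, 0).
Eigenvalues of H: 5, 5.
Both eigenvalues > 0, so H is positive definite -> x* is a strict local min.

min


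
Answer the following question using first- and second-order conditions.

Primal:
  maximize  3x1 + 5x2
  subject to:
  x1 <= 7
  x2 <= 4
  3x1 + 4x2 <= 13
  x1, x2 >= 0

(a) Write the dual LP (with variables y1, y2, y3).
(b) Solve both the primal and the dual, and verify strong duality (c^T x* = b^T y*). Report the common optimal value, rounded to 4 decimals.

The standard primal-dual pair for 'max c^T x s.t. A x <= b, x >= 0' is:
  Dual:  min b^T y  s.t.  A^T y >= c,  y >= 0.

So the dual LP is:
  minimize  7y1 + 4y2 + 13y3
  subject to:
    y1 + 3y3 >= 3
    y2 + 4y3 >= 5
    y1, y2, y3 >= 0

Solving the primal: x* = (0, 3.25).
  primal value c^T x* = 16.25.
Solving the dual: y* = (0, 0, 1.25).
  dual value b^T y* = 16.25.
Strong duality: c^T x* = b^T y*. Confirmed.

16.25


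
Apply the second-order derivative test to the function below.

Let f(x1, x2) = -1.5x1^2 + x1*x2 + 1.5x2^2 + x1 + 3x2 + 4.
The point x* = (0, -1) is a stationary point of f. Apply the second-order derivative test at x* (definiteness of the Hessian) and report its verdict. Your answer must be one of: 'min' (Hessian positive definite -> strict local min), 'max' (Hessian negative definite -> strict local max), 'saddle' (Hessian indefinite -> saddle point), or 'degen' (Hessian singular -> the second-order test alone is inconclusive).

Compute the Hessian H = grad^2 f:
  H = [[-3, 1], [1, 3]]
Verify stationarity: grad f(x*) = H x* + g = (0, 0).
Eigenvalues of H: -3.1623, 3.1623.
Eigenvalues have mixed signs, so H is indefinite -> x* is a saddle point.

saddle


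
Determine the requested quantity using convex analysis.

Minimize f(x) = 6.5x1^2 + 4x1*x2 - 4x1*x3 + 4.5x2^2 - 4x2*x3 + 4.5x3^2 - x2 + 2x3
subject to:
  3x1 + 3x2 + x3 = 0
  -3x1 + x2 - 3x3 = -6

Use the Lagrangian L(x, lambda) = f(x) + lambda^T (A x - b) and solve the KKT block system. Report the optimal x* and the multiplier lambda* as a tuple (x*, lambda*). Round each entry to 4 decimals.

Form the Lagrangian:
  L(x, lambda) = (1/2) x^T Q x + c^T x + lambda^T (A x - b)
Stationarity (grad_x L = 0): Q x + c + A^T lambda = 0.
Primal feasibility: A x = b.

This gives the KKT block system:
  [ Q   A^T ] [ x     ]   [-c ]
  [ A    0  ] [ lambda ] = [ b ]

Solving the linear system:
  x*      = (0.9263, -1.1558, 0.6884)
  lambda* = (2.2238, 3.779)
  f(x*)   = 12.6034

x* = (0.9263, -1.1558, 0.6884), lambda* = (2.2238, 3.779)


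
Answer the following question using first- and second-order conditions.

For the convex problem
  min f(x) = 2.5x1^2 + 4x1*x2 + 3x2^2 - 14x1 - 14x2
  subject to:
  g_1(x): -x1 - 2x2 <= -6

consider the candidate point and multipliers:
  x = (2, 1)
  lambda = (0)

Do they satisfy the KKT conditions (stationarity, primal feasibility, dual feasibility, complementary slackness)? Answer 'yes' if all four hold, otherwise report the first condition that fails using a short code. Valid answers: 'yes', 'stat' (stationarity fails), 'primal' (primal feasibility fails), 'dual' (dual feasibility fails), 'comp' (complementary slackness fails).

Gradient of f: grad f(x) = Q x + c = (0, 0)
Constraint values g_i(x) = a_i^T x - b_i:
  g_1((2, 1)) = 2
Stationarity residual: grad f(x) + sum_i lambda_i a_i = (0, 0)
  -> stationarity OK
Primal feasibility (all g_i <= 0): FAILS
Dual feasibility (all lambda_i >= 0): OK
Complementary slackness (lambda_i * g_i(x) = 0 for all i): OK

Verdict: the first failing condition is primal_feasibility -> primal.

primal


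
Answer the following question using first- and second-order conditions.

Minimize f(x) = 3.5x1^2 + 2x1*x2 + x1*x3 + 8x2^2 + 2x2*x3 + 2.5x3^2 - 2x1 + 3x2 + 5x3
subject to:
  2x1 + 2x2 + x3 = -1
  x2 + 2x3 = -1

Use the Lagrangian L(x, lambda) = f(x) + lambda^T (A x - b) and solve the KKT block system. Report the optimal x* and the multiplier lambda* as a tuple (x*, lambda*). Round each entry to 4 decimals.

Form the Lagrangian:
  L(x, lambda) = (1/2) x^T Q x + c^T x + lambda^T (A x - b)
Stationarity (grad_x L = 0): Q x + c + A^T lambda = 0.
Primal feasibility: A x = b.

This gives the KKT block system:
  [ Q   A^T ] [ x     ]   [-c ]
  [ A    0  ] [ lambda ] = [ b ]

Solving the linear system:
  x*      = (-0.0923, -0.2103, -0.3948)
  lambda* = (1.7306, -2.1218)
  f(x*)   = -1.4059

x* = (-0.0923, -0.2103, -0.3948), lambda* = (1.7306, -2.1218)


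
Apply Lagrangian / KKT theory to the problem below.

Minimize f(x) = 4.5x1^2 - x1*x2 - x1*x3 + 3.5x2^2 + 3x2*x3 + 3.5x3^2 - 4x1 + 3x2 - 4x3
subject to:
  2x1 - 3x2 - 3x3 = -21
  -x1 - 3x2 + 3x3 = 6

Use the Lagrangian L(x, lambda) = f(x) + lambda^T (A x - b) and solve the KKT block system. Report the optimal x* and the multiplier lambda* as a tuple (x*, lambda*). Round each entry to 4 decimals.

Form the Lagrangian:
  L(x, lambda) = (1/2) x^T Q x + c^T x + lambda^T (A x - b)
Stationarity (grad_x L = 0): Q x + c + A^T lambda = 0.
Primal feasibility: A x = b.

This gives the KKT block system:
  [ Q   A^T ] [ x     ]   [-c ]
  [ A    0  ] [ lambda ] = [ b ]

Solving the linear system:
  x*      = (-1.2033, 2.2995, 3.8984)
  lambda* = (10.5641, 0.1007)
  f(x*)   = 108.6799

x* = (-1.2033, 2.2995, 3.8984), lambda* = (10.5641, 0.1007)


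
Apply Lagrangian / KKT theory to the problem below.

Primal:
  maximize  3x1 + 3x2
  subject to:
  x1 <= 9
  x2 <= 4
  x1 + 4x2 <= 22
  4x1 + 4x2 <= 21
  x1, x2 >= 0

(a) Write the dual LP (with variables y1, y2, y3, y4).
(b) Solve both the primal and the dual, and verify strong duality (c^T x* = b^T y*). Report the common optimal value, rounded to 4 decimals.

The standard primal-dual pair for 'max c^T x s.t. A x <= b, x >= 0' is:
  Dual:  min b^T y  s.t.  A^T y >= c,  y >= 0.

So the dual LP is:
  minimize  9y1 + 4y2 + 22y3 + 21y4
  subject to:
    y1 + y3 + 4y4 >= 3
    y2 + 4y3 + 4y4 >= 3
    y1, y2, y3, y4 >= 0

Solving the primal: x* = (5.25, 0).
  primal value c^T x* = 15.75.
Solving the dual: y* = (0, 0, 0, 0.75).
  dual value b^T y* = 15.75.
Strong duality: c^T x* = b^T y*. Confirmed.

15.75


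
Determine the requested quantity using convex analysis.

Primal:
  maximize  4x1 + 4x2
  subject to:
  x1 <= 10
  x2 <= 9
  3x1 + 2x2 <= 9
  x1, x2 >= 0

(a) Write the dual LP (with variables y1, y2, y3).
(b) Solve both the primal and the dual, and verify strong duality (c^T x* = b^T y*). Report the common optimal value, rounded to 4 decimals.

The standard primal-dual pair for 'max c^T x s.t. A x <= b, x >= 0' is:
  Dual:  min b^T y  s.t.  A^T y >= c,  y >= 0.

So the dual LP is:
  minimize  10y1 + 9y2 + 9y3
  subject to:
    y1 + 3y3 >= 4
    y2 + 2y3 >= 4
    y1, y2, y3 >= 0

Solving the primal: x* = (0, 4.5).
  primal value c^T x* = 18.
Solving the dual: y* = (0, 0, 2).
  dual value b^T y* = 18.
Strong duality: c^T x* = b^T y*. Confirmed.

18


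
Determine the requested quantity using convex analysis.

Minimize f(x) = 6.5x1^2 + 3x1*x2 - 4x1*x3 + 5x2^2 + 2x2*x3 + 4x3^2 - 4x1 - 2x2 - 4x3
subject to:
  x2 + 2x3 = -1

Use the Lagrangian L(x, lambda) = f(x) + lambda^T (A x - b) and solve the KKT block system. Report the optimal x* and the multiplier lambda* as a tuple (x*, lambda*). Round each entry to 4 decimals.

Form the Lagrangian:
  L(x, lambda) = (1/2) x^T Q x + c^T x + lambda^T (A x - b)
Stationarity (grad_x L = 0): Q x + c + A^T lambda = 0.
Primal feasibility: A x = b.

This gives the KKT block system:
  [ Q   A^T ] [ x     ]   [-c ]
  [ A    0  ] [ lambda ] = [ b ]

Solving the linear system:
  x*      = (0.2381, -0.219, -0.3905)
  lambda* = (4.2571)
  f(x*)   = 2.6524

x* = (0.2381, -0.219, -0.3905), lambda* = (4.2571)


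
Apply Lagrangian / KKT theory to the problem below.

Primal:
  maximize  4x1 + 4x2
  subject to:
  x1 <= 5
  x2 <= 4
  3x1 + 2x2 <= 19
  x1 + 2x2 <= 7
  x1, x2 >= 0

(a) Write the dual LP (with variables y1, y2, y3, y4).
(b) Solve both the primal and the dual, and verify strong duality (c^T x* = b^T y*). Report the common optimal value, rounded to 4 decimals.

The standard primal-dual pair for 'max c^T x s.t. A x <= b, x >= 0' is:
  Dual:  min b^T y  s.t.  A^T y >= c,  y >= 0.

So the dual LP is:
  minimize  5y1 + 4y2 + 19y3 + 7y4
  subject to:
    y1 + 3y3 + y4 >= 4
    y2 + 2y3 + 2y4 >= 4
    y1, y2, y3, y4 >= 0

Solving the primal: x* = (5, 1).
  primal value c^T x* = 24.
Solving the dual: y* = (2, 0, 0, 2).
  dual value b^T y* = 24.
Strong duality: c^T x* = b^T y*. Confirmed.

24


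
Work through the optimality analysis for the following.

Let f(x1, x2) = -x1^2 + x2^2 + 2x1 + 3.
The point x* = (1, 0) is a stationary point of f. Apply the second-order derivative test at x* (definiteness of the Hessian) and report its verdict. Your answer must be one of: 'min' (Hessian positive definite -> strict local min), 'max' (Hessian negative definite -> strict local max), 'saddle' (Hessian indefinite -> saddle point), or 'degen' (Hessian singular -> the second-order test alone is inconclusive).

Compute the Hessian H = grad^2 f:
  H = [[-2, 0], [0, 2]]
Verify stationarity: grad f(x*) = H x* + g = (0, 0).
Eigenvalues of H: -2, 2.
Eigenvalues have mixed signs, so H is indefinite -> x* is a saddle point.

saddle


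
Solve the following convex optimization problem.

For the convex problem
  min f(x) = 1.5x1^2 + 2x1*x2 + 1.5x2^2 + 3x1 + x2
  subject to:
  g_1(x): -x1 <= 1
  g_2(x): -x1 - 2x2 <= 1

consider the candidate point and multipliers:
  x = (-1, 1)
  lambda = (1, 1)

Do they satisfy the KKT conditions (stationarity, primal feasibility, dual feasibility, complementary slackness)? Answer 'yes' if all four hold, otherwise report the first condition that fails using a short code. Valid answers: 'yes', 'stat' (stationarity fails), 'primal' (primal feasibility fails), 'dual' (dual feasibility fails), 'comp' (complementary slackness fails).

Gradient of f: grad f(x) = Q x + c = (2, 2)
Constraint values g_i(x) = a_i^T x - b_i:
  g_1((-1, 1)) = 0
  g_2((-1, 1)) = -2
Stationarity residual: grad f(x) + sum_i lambda_i a_i = (0, 0)
  -> stationarity OK
Primal feasibility (all g_i <= 0): OK
Dual feasibility (all lambda_i >= 0): OK
Complementary slackness (lambda_i * g_i(x) = 0 for all i): FAILS

Verdict: the first failing condition is complementary_slackness -> comp.

comp


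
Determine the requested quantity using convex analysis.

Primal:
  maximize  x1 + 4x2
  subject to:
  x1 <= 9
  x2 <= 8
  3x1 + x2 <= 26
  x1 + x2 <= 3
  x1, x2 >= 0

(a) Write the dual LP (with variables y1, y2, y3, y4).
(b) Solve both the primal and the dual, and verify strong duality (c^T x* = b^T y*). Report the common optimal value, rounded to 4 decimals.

The standard primal-dual pair for 'max c^T x s.t. A x <= b, x >= 0' is:
  Dual:  min b^T y  s.t.  A^T y >= c,  y >= 0.

So the dual LP is:
  minimize  9y1 + 8y2 + 26y3 + 3y4
  subject to:
    y1 + 3y3 + y4 >= 1
    y2 + y3 + y4 >= 4
    y1, y2, y3, y4 >= 0

Solving the primal: x* = (0, 3).
  primal value c^T x* = 12.
Solving the dual: y* = (0, 0, 0, 4).
  dual value b^T y* = 12.
Strong duality: c^T x* = b^T y*. Confirmed.

12


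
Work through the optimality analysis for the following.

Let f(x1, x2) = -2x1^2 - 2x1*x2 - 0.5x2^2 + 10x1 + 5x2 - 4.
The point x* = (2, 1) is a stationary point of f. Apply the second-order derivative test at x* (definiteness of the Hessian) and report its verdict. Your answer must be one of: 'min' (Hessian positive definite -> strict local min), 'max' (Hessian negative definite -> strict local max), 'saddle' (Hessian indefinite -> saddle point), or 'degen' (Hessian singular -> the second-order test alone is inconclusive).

Compute the Hessian H = grad^2 f:
  H = [[-4, -2], [-2, -1]]
Verify stationarity: grad f(x*) = H x* + g = (0, 0).
Eigenvalues of H: -5, 0.
H has a zero eigenvalue (singular; negative semidefinite but not definite), so H is neither positive definite, negative definite, nor indefinite. The second-order test alone is inconclusive -> degen.
(Indeed, f is constant along the null direction of H through x*, so x* is not a strict local extremum.)

degen


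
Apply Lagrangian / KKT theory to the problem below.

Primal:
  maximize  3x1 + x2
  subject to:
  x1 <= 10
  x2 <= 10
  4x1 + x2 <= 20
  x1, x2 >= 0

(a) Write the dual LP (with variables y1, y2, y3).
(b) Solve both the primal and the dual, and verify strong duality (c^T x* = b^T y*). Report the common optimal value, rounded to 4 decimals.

The standard primal-dual pair for 'max c^T x s.t. A x <= b, x >= 0' is:
  Dual:  min b^T y  s.t.  A^T y >= c,  y >= 0.

So the dual LP is:
  minimize  10y1 + 10y2 + 20y3
  subject to:
    y1 + 4y3 >= 3
    y2 + y3 >= 1
    y1, y2, y3 >= 0

Solving the primal: x* = (2.5, 10).
  primal value c^T x* = 17.5.
Solving the dual: y* = (0, 0.25, 0.75).
  dual value b^T y* = 17.5.
Strong duality: c^T x* = b^T y*. Confirmed.

17.5


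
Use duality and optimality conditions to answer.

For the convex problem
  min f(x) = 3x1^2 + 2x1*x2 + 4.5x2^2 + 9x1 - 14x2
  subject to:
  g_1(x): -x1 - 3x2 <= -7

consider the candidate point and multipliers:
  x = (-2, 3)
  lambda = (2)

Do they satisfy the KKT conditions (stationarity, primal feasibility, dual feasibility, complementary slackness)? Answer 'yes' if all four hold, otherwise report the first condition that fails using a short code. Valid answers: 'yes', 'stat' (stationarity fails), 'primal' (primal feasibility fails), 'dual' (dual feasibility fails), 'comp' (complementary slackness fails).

Gradient of f: grad f(x) = Q x + c = (3, 9)
Constraint values g_i(x) = a_i^T x - b_i:
  g_1((-2, 3)) = 0
Stationarity residual: grad f(x) + sum_i lambda_i a_i = (1, 3)
  -> stationarity FAILS
Primal feasibility (all g_i <= 0): OK
Dual feasibility (all lambda_i >= 0): OK
Complementary slackness (lambda_i * g_i(x) = 0 for all i): OK

Verdict: the first failing condition is stationarity -> stat.

stat


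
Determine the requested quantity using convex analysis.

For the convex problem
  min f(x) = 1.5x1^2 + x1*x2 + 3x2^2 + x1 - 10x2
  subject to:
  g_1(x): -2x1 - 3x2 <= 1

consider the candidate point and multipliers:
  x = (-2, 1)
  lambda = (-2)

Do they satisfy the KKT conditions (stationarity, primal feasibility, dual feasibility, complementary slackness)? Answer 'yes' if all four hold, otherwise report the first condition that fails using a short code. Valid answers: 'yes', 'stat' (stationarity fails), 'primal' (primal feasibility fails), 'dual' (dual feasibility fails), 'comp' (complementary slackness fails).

Gradient of f: grad f(x) = Q x + c = (-4, -6)
Constraint values g_i(x) = a_i^T x - b_i:
  g_1((-2, 1)) = 0
Stationarity residual: grad f(x) + sum_i lambda_i a_i = (0, 0)
  -> stationarity OK
Primal feasibility (all g_i <= 0): OK
Dual feasibility (all lambda_i >= 0): FAILS
Complementary slackness (lambda_i * g_i(x) = 0 for all i): OK

Verdict: the first failing condition is dual_feasibility -> dual.

dual


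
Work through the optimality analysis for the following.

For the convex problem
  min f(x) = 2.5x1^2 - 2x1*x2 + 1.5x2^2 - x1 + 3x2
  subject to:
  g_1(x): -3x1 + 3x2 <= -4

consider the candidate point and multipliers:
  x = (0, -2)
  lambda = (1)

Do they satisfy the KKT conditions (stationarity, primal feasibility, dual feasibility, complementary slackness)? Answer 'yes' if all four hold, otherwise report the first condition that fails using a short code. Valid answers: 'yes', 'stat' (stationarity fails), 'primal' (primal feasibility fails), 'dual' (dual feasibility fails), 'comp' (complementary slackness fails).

Gradient of f: grad f(x) = Q x + c = (3, -3)
Constraint values g_i(x) = a_i^T x - b_i:
  g_1((0, -2)) = -2
Stationarity residual: grad f(x) + sum_i lambda_i a_i = (0, 0)
  -> stationarity OK
Primal feasibility (all g_i <= 0): OK
Dual feasibility (all lambda_i >= 0): OK
Complementary slackness (lambda_i * g_i(x) = 0 for all i): FAILS

Verdict: the first failing condition is complementary_slackness -> comp.

comp


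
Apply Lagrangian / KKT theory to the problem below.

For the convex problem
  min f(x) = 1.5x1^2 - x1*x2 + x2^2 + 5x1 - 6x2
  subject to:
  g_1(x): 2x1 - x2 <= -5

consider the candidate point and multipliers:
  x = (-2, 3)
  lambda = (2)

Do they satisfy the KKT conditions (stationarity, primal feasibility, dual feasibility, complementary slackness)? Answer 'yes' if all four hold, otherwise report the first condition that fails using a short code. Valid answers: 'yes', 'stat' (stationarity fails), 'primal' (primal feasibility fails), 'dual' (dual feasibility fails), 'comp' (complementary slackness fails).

Gradient of f: grad f(x) = Q x + c = (-4, 2)
Constraint values g_i(x) = a_i^T x - b_i:
  g_1((-2, 3)) = -2
Stationarity residual: grad f(x) + sum_i lambda_i a_i = (0, 0)
  -> stationarity OK
Primal feasibility (all g_i <= 0): OK
Dual feasibility (all lambda_i >= 0): OK
Complementary slackness (lambda_i * g_i(x) = 0 for all i): FAILS

Verdict: the first failing condition is complementary_slackness -> comp.

comp


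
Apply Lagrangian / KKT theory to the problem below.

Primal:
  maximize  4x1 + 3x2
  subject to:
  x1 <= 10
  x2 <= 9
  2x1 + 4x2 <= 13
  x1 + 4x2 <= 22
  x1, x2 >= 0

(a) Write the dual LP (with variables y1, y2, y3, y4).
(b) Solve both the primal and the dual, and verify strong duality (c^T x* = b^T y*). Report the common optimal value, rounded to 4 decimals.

The standard primal-dual pair for 'max c^T x s.t. A x <= b, x >= 0' is:
  Dual:  min b^T y  s.t.  A^T y >= c,  y >= 0.

So the dual LP is:
  minimize  10y1 + 9y2 + 13y3 + 22y4
  subject to:
    y1 + 2y3 + y4 >= 4
    y2 + 4y3 + 4y4 >= 3
    y1, y2, y3, y4 >= 0

Solving the primal: x* = (6.5, 0).
  primal value c^T x* = 26.
Solving the dual: y* = (0, 0, 2, 0).
  dual value b^T y* = 26.
Strong duality: c^T x* = b^T y*. Confirmed.

26


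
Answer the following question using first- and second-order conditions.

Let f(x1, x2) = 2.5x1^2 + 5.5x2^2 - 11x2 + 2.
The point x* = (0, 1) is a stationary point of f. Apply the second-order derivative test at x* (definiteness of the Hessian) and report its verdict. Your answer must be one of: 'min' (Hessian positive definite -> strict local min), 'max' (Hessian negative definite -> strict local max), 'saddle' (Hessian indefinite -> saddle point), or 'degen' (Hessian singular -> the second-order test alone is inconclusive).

Compute the Hessian H = grad^2 f:
  H = [[5, 0], [0, 11]]
Verify stationarity: grad f(x*) = H x* + g = (0, 0).
Eigenvalues of H: 5, 11.
Both eigenvalues > 0, so H is positive definite -> x* is a strict local min.

min


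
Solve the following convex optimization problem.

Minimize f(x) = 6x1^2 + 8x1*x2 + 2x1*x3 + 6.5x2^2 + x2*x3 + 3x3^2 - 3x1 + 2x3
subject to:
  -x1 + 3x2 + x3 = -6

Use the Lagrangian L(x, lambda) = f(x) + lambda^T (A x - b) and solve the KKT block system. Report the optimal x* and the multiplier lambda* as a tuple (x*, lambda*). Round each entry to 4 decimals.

Form the Lagrangian:
  L(x, lambda) = (1/2) x^T Q x + c^T x + lambda^T (A x - b)
Stationarity (grad_x L = 0): Q x + c + A^T lambda = 0.
Primal feasibility: A x = b.

This gives the KKT block system:
  [ Q   A^T ] [ x     ]   [-c ]
  [ A    0  ] [ lambda ] = [ b ]

Solving the linear system:
  x*      = (1.3868, -1.2328, -0.915)
  lambda* = (1.949)
  f(x*)   = 2.8518

x* = (1.3868, -1.2328, -0.915), lambda* = (1.949)


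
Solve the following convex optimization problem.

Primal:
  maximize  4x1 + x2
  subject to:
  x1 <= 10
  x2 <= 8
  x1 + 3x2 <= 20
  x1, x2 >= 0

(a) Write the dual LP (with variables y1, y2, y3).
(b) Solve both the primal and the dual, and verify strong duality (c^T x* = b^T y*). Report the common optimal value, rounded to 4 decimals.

The standard primal-dual pair for 'max c^T x s.t. A x <= b, x >= 0' is:
  Dual:  min b^T y  s.t.  A^T y >= c,  y >= 0.

So the dual LP is:
  minimize  10y1 + 8y2 + 20y3
  subject to:
    y1 + y3 >= 4
    y2 + 3y3 >= 1
    y1, y2, y3 >= 0

Solving the primal: x* = (10, 3.3333).
  primal value c^T x* = 43.3333.
Solving the dual: y* = (3.6667, 0, 0.3333).
  dual value b^T y* = 43.3333.
Strong duality: c^T x* = b^T y*. Confirmed.

43.3333


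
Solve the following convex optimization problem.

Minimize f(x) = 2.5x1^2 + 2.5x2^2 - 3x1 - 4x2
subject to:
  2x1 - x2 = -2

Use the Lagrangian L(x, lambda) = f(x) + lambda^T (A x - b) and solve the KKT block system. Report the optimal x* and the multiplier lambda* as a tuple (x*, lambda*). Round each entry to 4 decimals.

Form the Lagrangian:
  L(x, lambda) = (1/2) x^T Q x + c^T x + lambda^T (A x - b)
Stationarity (grad_x L = 0): Q x + c + A^T lambda = 0.
Primal feasibility: A x = b.

This gives the KKT block system:
  [ Q   A^T ] [ x     ]   [-c ]
  [ A    0  ] [ lambda ] = [ b ]

Solving the linear system:
  x*      = (-0.36, 1.28)
  lambda* = (2.4)
  f(x*)   = 0.38

x* = (-0.36, 1.28), lambda* = (2.4)


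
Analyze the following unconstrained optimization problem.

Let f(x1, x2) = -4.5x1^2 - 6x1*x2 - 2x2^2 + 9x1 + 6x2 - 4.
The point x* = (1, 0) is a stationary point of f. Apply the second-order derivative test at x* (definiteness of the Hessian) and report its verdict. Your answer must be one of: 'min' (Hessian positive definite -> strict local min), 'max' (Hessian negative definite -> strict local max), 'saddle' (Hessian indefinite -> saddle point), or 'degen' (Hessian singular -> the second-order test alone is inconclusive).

Compute the Hessian H = grad^2 f:
  H = [[-9, -6], [-6, -4]]
Verify stationarity: grad f(x*) = H x* + g = (0, 0).
Eigenvalues of H: -13, 0.
H has a zero eigenvalue (singular; negative semidefinite but not definite), so H is neither positive definite, negative definite, nor indefinite. The second-order test alone is inconclusive -> degen.
(Indeed, f is constant along the null direction of H through x*, so x* is not a strict local extremum.)

degen
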